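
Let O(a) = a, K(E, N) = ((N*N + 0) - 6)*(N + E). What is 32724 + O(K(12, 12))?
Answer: 36036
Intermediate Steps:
K(E, N) = (-6 + N**2)*(E + N) (K(E, N) = ((N**2 + 0) - 6)*(E + N) = (N**2 - 6)*(E + N) = (-6 + N**2)*(E + N))
32724 + O(K(12, 12)) = 32724 + (12**3 - 6*12 - 6*12 + 12*12**2) = 32724 + (1728 - 72 - 72 + 12*144) = 32724 + (1728 - 72 - 72 + 1728) = 32724 + 3312 = 36036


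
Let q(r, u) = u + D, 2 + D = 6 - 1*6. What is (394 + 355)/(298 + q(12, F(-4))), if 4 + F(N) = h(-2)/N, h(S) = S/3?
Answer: 4494/1753 ≈ 2.5636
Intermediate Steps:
h(S) = S/3 (h(S) = S*(1/3) = S/3)
D = -2 (D = -2 + (6 - 1*6) = -2 + (6 - 6) = -2 + 0 = -2)
F(N) = -4 - 2/(3*N) (F(N) = -4 + ((1/3)*(-2))/N = -4 - 2/(3*N))
q(r, u) = -2 + u (q(r, u) = u - 2 = -2 + u)
(394 + 355)/(298 + q(12, F(-4))) = (394 + 355)/(298 + (-2 + (-4 - 2/3/(-4)))) = 749/(298 + (-2 + (-4 - 2/3*(-1/4)))) = 749/(298 + (-2 + (-4 + 1/6))) = 749/(298 + (-2 - 23/6)) = 749/(298 - 35/6) = 749/(1753/6) = 749*(6/1753) = 4494/1753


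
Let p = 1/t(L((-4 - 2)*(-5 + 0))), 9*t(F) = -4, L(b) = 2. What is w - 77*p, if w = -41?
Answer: 529/4 ≈ 132.25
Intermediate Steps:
t(F) = -4/9 (t(F) = (1/9)*(-4) = -4/9)
p = -9/4 (p = 1/(-4/9) = -9/4 ≈ -2.2500)
w - 77*p = -41 - 77*(-9/4) = -41 + 693/4 = 529/4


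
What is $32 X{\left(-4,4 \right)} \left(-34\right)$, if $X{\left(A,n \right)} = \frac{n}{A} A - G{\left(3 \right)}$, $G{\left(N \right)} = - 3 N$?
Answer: $-14144$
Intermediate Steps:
$X{\left(A,n \right)} = 9 + n$ ($X{\left(A,n \right)} = \frac{n}{A} A - \left(-3\right) 3 = n - -9 = n + 9 = 9 + n$)
$32 X{\left(-4,4 \right)} \left(-34\right) = 32 \left(9 + 4\right) \left(-34\right) = 32 \cdot 13 \left(-34\right) = 416 \left(-34\right) = -14144$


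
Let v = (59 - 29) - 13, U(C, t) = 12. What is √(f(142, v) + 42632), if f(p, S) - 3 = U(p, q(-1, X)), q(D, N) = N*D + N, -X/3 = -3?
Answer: √42647 ≈ 206.51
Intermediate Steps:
X = 9 (X = -3*(-3) = 9)
q(D, N) = N + D*N (q(D, N) = D*N + N = N + D*N)
v = 17 (v = 30 - 13 = 17)
f(p, S) = 15 (f(p, S) = 3 + 12 = 15)
√(f(142, v) + 42632) = √(15 + 42632) = √42647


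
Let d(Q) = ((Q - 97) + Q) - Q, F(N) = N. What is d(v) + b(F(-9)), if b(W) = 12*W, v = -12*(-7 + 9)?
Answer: -229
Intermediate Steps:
v = -24 (v = -12*2 = -24)
d(Q) = -97 + Q (d(Q) = ((-97 + Q) + Q) - Q = (-97 + 2*Q) - Q = -97 + Q)
d(v) + b(F(-9)) = (-97 - 24) + 12*(-9) = -121 - 108 = -229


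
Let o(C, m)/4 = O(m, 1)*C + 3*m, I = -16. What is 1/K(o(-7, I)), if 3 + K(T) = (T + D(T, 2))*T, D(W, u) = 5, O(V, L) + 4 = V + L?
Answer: 1/117297 ≈ 8.5254e-6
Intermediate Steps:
O(V, L) = -4 + L + V (O(V, L) = -4 + (V + L) = -4 + (L + V) = -4 + L + V)
o(C, m) = 12*m + 4*C*(-3 + m) (o(C, m) = 4*((-4 + 1 + m)*C + 3*m) = 4*((-3 + m)*C + 3*m) = 4*(C*(-3 + m) + 3*m) = 4*(3*m + C*(-3 + m)) = 12*m + 4*C*(-3 + m))
K(T) = -3 + T*(5 + T) (K(T) = -3 + (T + 5)*T = -3 + (5 + T)*T = -3 + T*(5 + T))
1/K(o(-7, I)) = 1/(-3 + (12*(-16) + 4*(-7)*(-3 - 16))² + 5*(12*(-16) + 4*(-7)*(-3 - 16))) = 1/(-3 + (-192 + 4*(-7)*(-19))² + 5*(-192 + 4*(-7)*(-19))) = 1/(-3 + (-192 + 532)² + 5*(-192 + 532)) = 1/(-3 + 340² + 5*340) = 1/(-3 + 115600 + 1700) = 1/117297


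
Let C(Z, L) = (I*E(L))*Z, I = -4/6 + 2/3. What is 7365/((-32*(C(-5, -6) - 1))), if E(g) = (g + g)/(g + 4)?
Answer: 7365/32 ≈ 230.16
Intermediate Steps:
E(g) = 2*g/(4 + g) (E(g) = (2*g)/(4 + g) = 2*g/(4 + g))
I = 0 (I = -4*⅙ + 2*(⅓) = -⅔ + ⅔ = 0)
C(Z, L) = 0 (C(Z, L) = (0*(2*L/(4 + L)))*Z = 0*Z = 0)
7365/((-32*(C(-5, -6) - 1))) = 7365/((-32*(0 - 1))) = 7365/((-32*(-1))) = 7365/32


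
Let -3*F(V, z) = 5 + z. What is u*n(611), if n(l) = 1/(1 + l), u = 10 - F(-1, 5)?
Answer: 10/459 ≈ 0.021786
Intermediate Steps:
F(V, z) = -5/3 - z/3 (F(V, z) = -(5 + z)/3 = -5/3 - z/3)
u = 40/3 (u = 10 - (-5/3 - ⅓*5) = 10 - (-5/3 - 5/3) = 10 - 1*(-10/3) = 10 + 10/3 = 40/3 ≈ 13.333)
u*n(611) = 40/(3*(1 + 611)) = (40/3)/612 = (40/3)*(1/612) = 10/459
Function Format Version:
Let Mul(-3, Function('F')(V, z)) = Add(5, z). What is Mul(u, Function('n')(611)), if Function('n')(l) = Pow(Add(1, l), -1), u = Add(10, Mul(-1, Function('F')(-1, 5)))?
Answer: Rational(10, 459) ≈ 0.021786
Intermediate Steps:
Function('F')(V, z) = Add(Rational(-5, 3), Mul(Rational(-1, 3), z)) (Function('F')(V, z) = Mul(Rational(-1, 3), Add(5, z)) = Add(Rational(-5, 3), Mul(Rational(-1, 3), z)))
u = Rational(40, 3) (u = Add(10, Mul(-1, Add(Rational(-5, 3), Mul(Rational(-1, 3), 5)))) = Add(10, Mul(-1, Add(Rational(-5, 3), Rational(-5, 3)))) = Add(10, Mul(-1, Rational(-10, 3))) = Add(10, Rational(10, 3)) = Rational(40, 3) ≈ 13.333)
Mul(u, Function('n')(611)) = Mul(Rational(40, 3), Pow(Add(1, 611), -1)) = Mul(Rational(40, 3), Pow(612, -1)) = Mul(Rational(40, 3), Rational(1, 612)) = Rational(10, 459)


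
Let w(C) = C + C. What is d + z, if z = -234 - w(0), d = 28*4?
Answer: -122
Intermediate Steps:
w(C) = 2*C
d = 112
z = -234 (z = -234 - 2*0 = -234 - 1*0 = -234 + 0 = -234)
d + z = 112 - 234 = -122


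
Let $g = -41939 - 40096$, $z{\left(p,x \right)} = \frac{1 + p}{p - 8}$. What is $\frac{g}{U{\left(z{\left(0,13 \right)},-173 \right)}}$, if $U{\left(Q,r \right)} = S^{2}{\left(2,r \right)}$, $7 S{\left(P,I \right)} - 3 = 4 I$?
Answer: $- \frac{4019715}{474721} \approx -8.4675$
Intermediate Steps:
$z{\left(p,x \right)} = \frac{1 + p}{-8 + p}$
$S{\left(P,I \right)} = \frac{3}{7} + \frac{4 I}{7}$
$g = -82035$
$U{\left(Q,r \right)} = \left(\frac{3}{7} + \frac{4 r}{7}\right)^{2}$
$\frac{g}{U{\left(z{\left(0,13 \right)},-173 \right)}} = - \frac{82035}{\frac{1}{49} \left(3 + 4 \left(-173\right)\right)^{2}} = - \frac{82035}{\frac{1}{49} \left(3 - 692\right)^{2}} = - \frac{82035}{\frac{1}{49} \left(-689\right)^{2}} = - \frac{82035}{\frac{1}{49} \cdot 474721} = - \frac{82035}{\frac{474721}{49}} = \left(-82035\right) \frac{49}{474721} = - \frac{4019715}{474721}$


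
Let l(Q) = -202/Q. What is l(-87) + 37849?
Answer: 3293065/87 ≈ 37851.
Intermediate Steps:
l(-87) + 37849 = -202/(-87) + 37849 = -202*(-1/87) + 37849 = 202/87 + 37849 = 3293065/87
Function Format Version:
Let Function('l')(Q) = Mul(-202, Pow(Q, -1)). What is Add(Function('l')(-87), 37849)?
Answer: Rational(3293065, 87) ≈ 37851.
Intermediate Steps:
Add(Function('l')(-87), 37849) = Add(Mul(-202, Pow(-87, -1)), 37849) = Add(Mul(-202, Rational(-1, 87)), 37849) = Add(Rational(202, 87), 37849) = Rational(3293065, 87)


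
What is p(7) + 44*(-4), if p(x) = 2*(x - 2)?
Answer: -166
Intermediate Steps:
p(x) = -4 + 2*x (p(x) = 2*(-2 + x) = -4 + 2*x)
p(7) + 44*(-4) = (-4 + 2*7) + 44*(-4) = (-4 + 14) - 176 = 10 - 176 = -166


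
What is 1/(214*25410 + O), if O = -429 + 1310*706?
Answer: 1/6362171 ≈ 1.5718e-7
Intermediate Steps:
O = 924431 (O = -429 + 924860 = 924431)
1/(214*25410 + O) = 1/(214*25410 + 924431) = 1/(5437740 + 924431) = 1/6362171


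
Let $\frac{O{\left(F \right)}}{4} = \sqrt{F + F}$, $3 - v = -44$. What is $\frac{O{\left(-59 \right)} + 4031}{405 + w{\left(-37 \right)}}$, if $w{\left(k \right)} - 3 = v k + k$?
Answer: $- \frac{4031}{1368} - \frac{i \sqrt{118}}{342} \approx -2.9466 - 0.031763 i$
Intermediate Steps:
$v = 47$ ($v = 3 - -44 = 3 + 44 = 47$)
$w{\left(k \right)} = 3 + 48 k$ ($w{\left(k \right)} = 3 + \left(47 k + k\right) = 3 + 48 k$)
$O{\left(F \right)} = 4 \sqrt{2} \sqrt{F}$ ($O{\left(F \right)} = 4 \sqrt{F + F} = 4 \sqrt{2 F} = 4 \sqrt{2} \sqrt{F}$)
$\frac{O{\left(-59 \right)} + 4031}{405 + w{\left(-37 \right)}} = \frac{4 \sqrt{2} \sqrt{-59} + 4031}{405 + \left(3 + 48 \left(-37\right)\right)} = \frac{4 \sqrt{2} i \sqrt{59} + 4031}{405 + \left(3 - 1776\right)} = \frac{4 i \sqrt{118} + 4031}{405 - 1773} = \frac{4031 + 4 i \sqrt{118}}{-1368} = \left(4031 + 4 i \sqrt{118}\right) \left(- \frac{1}{1368}\right) = - \frac{4031}{1368} - \frac{i \sqrt{118}}{342}$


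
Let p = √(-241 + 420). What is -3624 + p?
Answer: -3624 + √179 ≈ -3610.6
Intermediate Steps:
p = √179 ≈ 13.379
-3624 + p = -3624 + √179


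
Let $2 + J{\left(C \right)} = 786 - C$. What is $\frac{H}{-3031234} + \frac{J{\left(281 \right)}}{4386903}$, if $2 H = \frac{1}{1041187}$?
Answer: $\frac{3175017918979645}{27690846228768348948} \approx 0.00011466$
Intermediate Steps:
$J{\left(C \right)} = 784 - C$ ($J{\left(C \right)} = -2 - \left(-786 + C\right) = 784 - C$)
$H = \frac{1}{2082374}$ ($H = \frac{1}{2 \cdot 1041187} = \frac{1}{2} \cdot \frac{1}{1041187} = \frac{1}{2082374} \approx 4.8022 \cdot 10^{-7}$)
$\frac{H}{-3031234} + \frac{J{\left(281 \right)}}{4386903} = \frac{1}{2082374 \left(-3031234\right)} + \frac{784 - 281}{4386903} = \frac{1}{2082374} \left(- \frac{1}{3031234}\right) + \left(784 - 281\right) \frac{1}{4386903} = - \frac{1}{6312162869516} + 503 \cdot \frac{1}{4386903} = - \frac{1}{6312162869516} + \frac{503}{4386903} = \frac{3175017918979645}{27690846228768348948}$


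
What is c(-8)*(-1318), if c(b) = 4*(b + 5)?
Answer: 15816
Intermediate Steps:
c(b) = 20 + 4*b (c(b) = 4*(5 + b) = 20 + 4*b)
c(-8)*(-1318) = (20 + 4*(-8))*(-1318) = (20 - 32)*(-1318) = -12*(-1318) = 15816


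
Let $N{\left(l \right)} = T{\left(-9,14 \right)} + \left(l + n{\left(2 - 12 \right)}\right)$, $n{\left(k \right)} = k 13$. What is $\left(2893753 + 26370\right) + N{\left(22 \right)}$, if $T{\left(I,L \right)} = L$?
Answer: $2920029$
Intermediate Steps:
$n{\left(k \right)} = 13 k$
$N{\left(l \right)} = -116 + l$ ($N{\left(l \right)} = 14 + \left(l + 13 \left(2 - 12\right)\right) = 14 + \left(l + 13 \left(-10\right)\right) = 14 + \left(l - 130\right) = 14 + \left(-130 + l\right) = -116 + l$)
$\left(2893753 + 26370\right) + N{\left(22 \right)} = \left(2893753 + 26370\right) + \left(-116 + 22\right) = 2920123 - 94 = 2920029$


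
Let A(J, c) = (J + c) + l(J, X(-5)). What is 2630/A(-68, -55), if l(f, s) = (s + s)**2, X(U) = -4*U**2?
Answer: 2630/39877 ≈ 0.065953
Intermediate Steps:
l(f, s) = 4*s**2 (l(f, s) = (2*s)**2 = 4*s**2)
A(J, c) = 40000 + J + c (A(J, c) = (J + c) + 4*(-4*(-5)**2)**2 = (J + c) + 4*(-4*25)**2 = (J + c) + 4*(-100)**2 = (J + c) + 4*10000 = (J + c) + 40000 = 40000 + J + c)
2630/A(-68, -55) = 2630/(40000 - 68 - 55) = 2630/39877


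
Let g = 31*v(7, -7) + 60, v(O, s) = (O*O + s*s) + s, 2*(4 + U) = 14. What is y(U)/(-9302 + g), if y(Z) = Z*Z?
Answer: -9/6421 ≈ -0.0014017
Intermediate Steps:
U = 3 (U = -4 + (½)*14 = -4 + 7 = 3)
v(O, s) = s + O² + s² (v(O, s) = (O² + s²) + s = s + O² + s²)
y(Z) = Z²
g = 2881 (g = 31*(-7 + 7² + (-7)²) + 60 = 31*(-7 + 49 + 49) + 60 = 31*91 + 60 = 2821 + 60 = 2881)
y(U)/(-9302 + g) = 3²/(-9302 + 2881) = 9/(-6421) = 9*(-1/6421) = -9/6421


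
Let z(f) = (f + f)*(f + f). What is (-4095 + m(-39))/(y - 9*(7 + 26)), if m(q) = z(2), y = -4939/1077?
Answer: 4393083/324808 ≈ 13.525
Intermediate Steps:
y = -4939/1077 (y = -4939*1/1077 = -4939/1077 ≈ -4.5859)
z(f) = 4*f**2 (z(f) = (2*f)*(2*f) = 4*f**2)
m(q) = 16 (m(q) = 4*2**2 = 4*4 = 16)
(-4095 + m(-39))/(y - 9*(7 + 26)) = (-4095 + 16)/(-4939/1077 - 9*(7 + 26)) = -4079/(-4939/1077 - 9*33) = -4079/(-4939/1077 - 297) = -4079/(-324808/1077) = -4079*(-1077/324808) = 4393083/324808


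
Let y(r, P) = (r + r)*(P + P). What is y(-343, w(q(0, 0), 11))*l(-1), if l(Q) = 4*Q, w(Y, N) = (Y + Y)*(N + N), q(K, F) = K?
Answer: 0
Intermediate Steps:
w(Y, N) = 4*N*Y (w(Y, N) = (2*Y)*(2*N) = 4*N*Y)
y(r, P) = 4*P*r (y(r, P) = (2*r)*(2*P) = 4*P*r)
y(-343, w(q(0, 0), 11))*l(-1) = (4*(4*11*0)*(-343))*(4*(-1)) = (4*0*(-343))*(-4) = 0*(-4) = 0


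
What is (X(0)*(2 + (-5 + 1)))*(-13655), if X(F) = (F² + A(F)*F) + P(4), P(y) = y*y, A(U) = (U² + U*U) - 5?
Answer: 436960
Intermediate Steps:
A(U) = -5 + 2*U² (A(U) = (U² + U²) - 5 = 2*U² - 5 = -5 + 2*U²)
P(y) = y²
X(F) = 16 + F² + F*(-5 + 2*F²) (X(F) = (F² + (-5 + 2*F²)*F) + 4² = (F² + F*(-5 + 2*F²)) + 16 = 16 + F² + F*(-5 + 2*F²))
(X(0)*(2 + (-5 + 1)))*(-13655) = ((16 + 0² + 0*(-5 + 2*0²))*(2 + (-5 + 1)))*(-13655) = ((16 + 0 + 0*(-5 + 2*0))*(2 - 4))*(-13655) = ((16 + 0 + 0*(-5 + 0))*(-2))*(-13655) = ((16 + 0 + 0*(-5))*(-2))*(-13655) = ((16 + 0 + 0)*(-2))*(-13655) = (16*(-2))*(-13655) = -32*(-13655) = 436960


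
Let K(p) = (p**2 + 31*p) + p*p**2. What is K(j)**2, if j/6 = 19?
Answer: 2244225709476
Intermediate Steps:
j = 114 (j = 6*19 = 114)
K(p) = p**2 + p**3 + 31*p (K(p) = (p**2 + 31*p) + p**3 = p**2 + p**3 + 31*p)
K(j)**2 = (114*(31 + 114 + 114**2))**2 = (114*(31 + 114 + 12996))**2 = (114*13141)**2 = 1498074**2 = 2244225709476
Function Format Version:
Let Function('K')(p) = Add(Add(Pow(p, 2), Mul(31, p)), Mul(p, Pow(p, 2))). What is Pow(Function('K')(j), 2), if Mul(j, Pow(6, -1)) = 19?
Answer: 2244225709476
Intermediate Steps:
j = 114 (j = Mul(6, 19) = 114)
Function('K')(p) = Add(Pow(p, 2), Pow(p, 3), Mul(31, p)) (Function('K')(p) = Add(Add(Pow(p, 2), Mul(31, p)), Pow(p, 3)) = Add(Pow(p, 2), Pow(p, 3), Mul(31, p)))
Pow(Function('K')(j), 2) = Pow(Mul(114, Add(31, 114, Pow(114, 2))), 2) = Pow(Mul(114, Add(31, 114, 12996)), 2) = Pow(Mul(114, 13141), 2) = Pow(1498074, 2) = 2244225709476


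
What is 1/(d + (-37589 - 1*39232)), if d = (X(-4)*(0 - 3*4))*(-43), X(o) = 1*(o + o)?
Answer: -1/80949 ≈ -1.2353e-5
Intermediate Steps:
X(o) = 2*o (X(o) = 1*(2*o) = 2*o)
d = -4128 (d = ((2*(-4))*(0 - 3*4))*(-43) = -8*(0 - 12)*(-43) = -8*(-12)*(-43) = 96*(-43) = -4128)
1/(d + (-37589 - 1*39232)) = 1/(-4128 + (-37589 - 1*39232)) = 1/(-4128 + (-37589 - 39232)) = 1/(-4128 - 76821) = 1/(-80949) = -1/80949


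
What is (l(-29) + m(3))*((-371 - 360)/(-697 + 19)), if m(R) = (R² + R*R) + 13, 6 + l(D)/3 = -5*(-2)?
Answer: 31433/678 ≈ 46.361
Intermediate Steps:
l(D) = 12 (l(D) = -18 + 3*(-5*(-2)) = -18 + 3*10 = -18 + 30 = 12)
m(R) = 13 + 2*R² (m(R) = (R² + R²) + 13 = 2*R² + 13 = 13 + 2*R²)
(l(-29) + m(3))*((-371 - 360)/(-697 + 19)) = (12 + (13 + 2*3²))*((-371 - 360)/(-697 + 19)) = (12 + (13 + 2*9))*(-731/(-678)) = (12 + (13 + 18))*(-731*(-1/678)) = (12 + 31)*(731/678) = 43*(731/678) = 31433/678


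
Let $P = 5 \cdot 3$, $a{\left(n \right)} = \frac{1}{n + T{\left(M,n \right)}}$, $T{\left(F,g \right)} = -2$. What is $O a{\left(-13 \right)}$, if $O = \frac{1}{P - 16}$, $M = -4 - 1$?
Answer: $\frac{1}{15} \approx 0.066667$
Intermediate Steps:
$M = -5$
$a{\left(n \right)} = \frac{1}{-2 + n}$ ($a{\left(n \right)} = \frac{1}{n - 2} = \frac{1}{-2 + n}$)
$P = 15$
$O = -1$ ($O = \frac{1}{15 - 16} = \frac{1}{-1} = -1$)
$O a{\left(-13 \right)} = - \frac{1}{-2 - 13} = - \frac{1}{-15} = \left(-1\right) \left(- \frac{1}{15}\right) = \frac{1}{15}$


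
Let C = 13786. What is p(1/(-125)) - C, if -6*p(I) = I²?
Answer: -1292437501/93750 ≈ -13786.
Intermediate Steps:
p(I) = -I²/6
p(1/(-125)) - C = -(1/(-125))²/6 - 1*13786 = -(-1/125)²/6 - 13786 = -⅙*1/15625 - 13786 = -1/93750 - 13786 = -1292437501/93750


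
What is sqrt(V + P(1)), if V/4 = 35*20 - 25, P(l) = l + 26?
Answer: 3*sqrt(303) ≈ 52.221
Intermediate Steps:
P(l) = 26 + l
V = 2700 (V = 4*(35*20 - 25) = 4*(700 - 25) = 4*675 = 2700)
sqrt(V + P(1)) = sqrt(2700 + (26 + 1)) = sqrt(2700 + 27) = sqrt(2727) = 3*sqrt(303)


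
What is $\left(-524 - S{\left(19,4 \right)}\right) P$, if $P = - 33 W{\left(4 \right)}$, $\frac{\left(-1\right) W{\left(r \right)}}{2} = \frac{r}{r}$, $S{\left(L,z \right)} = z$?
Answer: $-34848$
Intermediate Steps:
$W{\left(r \right)} = -2$ ($W{\left(r \right)} = - 2 \frac{r}{r} = \left(-2\right) 1 = -2$)
$P = 66$ ($P = \left(-33\right) \left(-2\right) = 66$)
$\left(-524 - S{\left(19,4 \right)}\right) P = \left(-524 - 4\right) 66 = \left(-528\right) 66 = -34848$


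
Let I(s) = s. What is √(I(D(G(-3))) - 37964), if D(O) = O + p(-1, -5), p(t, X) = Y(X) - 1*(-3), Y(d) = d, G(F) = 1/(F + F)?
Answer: I*√1366782/6 ≈ 194.85*I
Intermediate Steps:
G(F) = 1/(2*F)
p(t, X) = 3 + X (p(t, X) = X - 1*(-3) = X + 3 = 3 + X)
D(O) = -2 + O (D(O) = O + (3 - 5) = O - 2 = -2 + O)
√(I(D(G(-3))) - 37964) = √((-2 + (½)/(-3)) - 37964) = √((-2 + (½)*(-⅓)) - 37964) = √((-2 - ⅙) - 37964) = √(-13/6 - 37964) = √(-227797/6) = I*√1366782/6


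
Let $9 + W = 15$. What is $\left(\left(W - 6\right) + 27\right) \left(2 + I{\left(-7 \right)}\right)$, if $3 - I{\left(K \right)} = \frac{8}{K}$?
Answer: $\frac{1161}{7} \approx 165.86$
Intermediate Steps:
$I{\left(K \right)} = 3 - \frac{8}{K}$
$W = 6$ ($W = -9 + 15 = 6$)
$\left(\left(W - 6\right) + 27\right) \left(2 + I{\left(-7 \right)}\right) = \left(\left(6 - 6\right) + 27\right) \left(2 + \left(3 - \frac{8}{-7}\right)\right) = \left(0 + 27\right) \left(2 + \left(3 - - \frac{8}{7}\right)\right) = 27 \left(2 + \left(3 + \frac{8}{7}\right)\right) = 27 \left(2 + \frac{29}{7}\right) = 27 \cdot \frac{43}{7} = \frac{1161}{7}$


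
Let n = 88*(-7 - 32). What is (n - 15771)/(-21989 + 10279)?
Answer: 19203/11710 ≈ 1.6399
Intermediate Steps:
n = -3432 (n = 88*(-39) = -3432)
(n - 15771)/(-21989 + 10279) = (-3432 - 15771)/(-21989 + 10279) = -19203/(-11710) = -19203*(-1/11710) = 19203/11710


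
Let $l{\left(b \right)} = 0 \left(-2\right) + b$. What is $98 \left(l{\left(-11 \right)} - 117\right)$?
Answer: $-12544$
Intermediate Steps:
$l{\left(b \right)} = b$ ($l{\left(b \right)} = 0 + b = b$)
$98 \left(l{\left(-11 \right)} - 117\right) = 98 \left(-11 - 117\right) = 98 \left(-128\right) = -12544$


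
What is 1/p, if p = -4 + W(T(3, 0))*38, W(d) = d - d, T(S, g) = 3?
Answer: -¼ ≈ -0.25000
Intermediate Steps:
W(d) = 0
p = -4 (p = -4 + 0*38 = -4 + 0 = -4)
1/p = 1/(-4) = -¼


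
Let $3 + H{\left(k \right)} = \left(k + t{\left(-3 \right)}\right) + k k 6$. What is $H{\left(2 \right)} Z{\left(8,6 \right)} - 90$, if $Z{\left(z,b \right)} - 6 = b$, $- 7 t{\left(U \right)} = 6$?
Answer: $\frac{1230}{7} \approx 175.71$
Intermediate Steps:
$t{\left(U \right)} = - \frac{6}{7}$ ($t{\left(U \right)} = \left(- \frac{1}{7}\right) 6 = - \frac{6}{7}$)
$Z{\left(z,b \right)} = 6 + b$
$H{\left(k \right)} = - \frac{27}{7} + k + 6 k^{2}$ ($H{\left(k \right)} = -3 + \left(\left(k - \frac{6}{7}\right) + k k 6\right) = -3 + \left(\left(- \frac{6}{7} + k\right) + k^{2} \cdot 6\right) = -3 + \left(\left(- \frac{6}{7} + k\right) + 6 k^{2}\right) = -3 + \left(- \frac{6}{7} + k + 6 k^{2}\right) = - \frac{27}{7} + k + 6 k^{2}$)
$H{\left(2 \right)} Z{\left(8,6 \right)} - 90 = \left(- \frac{27}{7} + 2 + 6 \cdot 2^{2}\right) \left(6 + 6\right) - 90 = \left(- \frac{27}{7} + 2 + 6 \cdot 4\right) 12 - 90 = \left(- \frac{27}{7} + 2 + 24\right) 12 - 90 = \frac{155}{7} \cdot 12 - 90 = \frac{1860}{7} - 90 = \frac{1230}{7}$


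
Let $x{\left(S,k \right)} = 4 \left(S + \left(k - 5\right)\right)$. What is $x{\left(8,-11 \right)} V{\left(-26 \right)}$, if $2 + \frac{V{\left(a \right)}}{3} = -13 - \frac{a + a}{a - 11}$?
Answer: $\frac{58272}{37} \approx 1574.9$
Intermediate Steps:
$x{\left(S,k \right)} = -20 + 4 S + 4 k$ ($x{\left(S,k \right)} = 4 \left(S + \left(-5 + k\right)\right) = 4 \left(-5 + S + k\right) = -20 + 4 S + 4 k$)
$V{\left(a \right)} = -45 - \frac{6 a}{-11 + a}$ ($V{\left(a \right)} = -6 + 3 \left(-13 - \frac{a + a}{a - 11}\right) = -6 + 3 \left(-13 - \frac{2 a}{-11 + a}\right) = -6 - \left(39 + \frac{6 a}{-11 + a}\right) = -45 - \frac{6 a}{-11 + a}$)
$x{\left(8,-11 \right)} V{\left(-26 \right)} = \left(-20 + 4 \cdot 8 + 4 \left(-11\right)\right) \frac{3 \left(165 - -442\right)}{-11 - 26} = \left(-20 + 32 - 44\right) \frac{3 \left(165 + 442\right)}{-37} = - 32 \cdot 3 \left(- \frac{1}{37}\right) 607 = \left(-32\right) \left(- \frac{1821}{37}\right) = \frac{58272}{37}$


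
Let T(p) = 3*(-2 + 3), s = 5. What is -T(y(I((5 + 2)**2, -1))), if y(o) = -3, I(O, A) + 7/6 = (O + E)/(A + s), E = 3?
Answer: -3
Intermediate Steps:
I(O, A) = -7/6 + (3 + O)/(5 + A) (I(O, A) = -7/6 + (O + 3)/(A + 5) = -7/6 + (3 + O)/(5 + A))
T(p) = 3 (T(p) = 3*1 = 3)
-T(y(I((5 + 2)**2, -1))) = -1*3 = -3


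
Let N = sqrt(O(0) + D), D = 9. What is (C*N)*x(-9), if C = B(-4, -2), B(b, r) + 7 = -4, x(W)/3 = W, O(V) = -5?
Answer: 594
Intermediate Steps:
x(W) = 3*W
N = 2 (N = sqrt(-5 + 9) = sqrt(4) = 2)
B(b, r) = -11 (B(b, r) = -7 - 4 = -11)
C = -11
(C*N)*x(-9) = (-11*2)*(3*(-9)) = -22*(-27) = 594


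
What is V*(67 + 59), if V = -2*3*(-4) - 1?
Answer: 2898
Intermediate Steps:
V = 23 (V = -6*(-4) - 1 = 24 - 1 = 23)
V*(67 + 59) = 23*(67 + 59) = 23*126 = 2898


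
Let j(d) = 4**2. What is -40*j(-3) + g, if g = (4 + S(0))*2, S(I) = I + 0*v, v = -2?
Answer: -632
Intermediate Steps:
S(I) = I (S(I) = I + 0*(-2) = I + 0 = I)
j(d) = 16
g = 8 (g = (4 + 0)*2 = 4*2 = 8)
-40*j(-3) + g = -40*16 + 8 = -640 + 8 = -632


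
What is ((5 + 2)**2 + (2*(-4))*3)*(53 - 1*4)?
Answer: 1225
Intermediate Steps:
((5 + 2)**2 + (2*(-4))*3)*(53 - 1*4) = (7**2 - 8*3)*(53 - 4) = (49 - 24)*49 = 25*49 = 1225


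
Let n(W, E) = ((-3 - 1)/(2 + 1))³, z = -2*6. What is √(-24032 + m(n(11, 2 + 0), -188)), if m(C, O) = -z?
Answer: 2*I*√6005 ≈ 154.98*I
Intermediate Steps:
z = -12
n(W, E) = -64/27 (n(W, E) = (-4/3)³ = -64/27)
m(C, O) = 12 (m(C, O) = -1*(-12) = 12)
√(-24032 + m(n(11, 2 + 0), -188)) = √(-24032 + 12) = √(-24020) = 2*I*√6005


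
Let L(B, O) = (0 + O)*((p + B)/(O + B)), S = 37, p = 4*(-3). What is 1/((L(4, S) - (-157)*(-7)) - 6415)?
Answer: -41/308370 ≈ -0.00013296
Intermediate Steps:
p = -12
L(B, O) = O*(-12 + B)/(B + O) (L(B, O) = (0 + O)*((-12 + B)/(O + B)) = O*((-12 + B)/(B + O)) = O*(-12 + B)/(B + O))
1/((L(4, S) - (-157)*(-7)) - 6415) = 1/((37*(-12 + 4)/(4 + 37) - (-157)*(-7)) - 6415) = 1/((37*(-8)/41 - 1*1099) - 6415) = 1/((37*(1/41)*(-8) - 1099) - 6415) = 1/((-296/41 - 1099) - 6415) = 1/(-45355/41 - 6415) = 1/(-308370/41) = -41/308370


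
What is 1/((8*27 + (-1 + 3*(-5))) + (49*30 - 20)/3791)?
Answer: 3791/759650 ≈ 0.0049905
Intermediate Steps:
1/((8*27 + (-1 + 3*(-5))) + (49*30 - 20)/3791) = 1/((216 + (-1 - 15)) + (1470 - 20)*(1/3791)) = 1/((216 - 16) + 1450*(1/3791)) = 1/(200 + 1450/3791) = 1/(759650/3791) = 3791/759650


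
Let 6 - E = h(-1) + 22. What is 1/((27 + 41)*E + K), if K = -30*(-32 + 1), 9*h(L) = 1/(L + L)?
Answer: -9/1388 ≈ -0.0064842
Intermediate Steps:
h(L) = 1/(18*L) (h(L) = 1/(9*(L + L)) = 1/(9*((2*L))) = (1/(2*L))/9 = 1/(18*L))
E = -287/18 (E = 6 - ((1/18)/(-1) + 22) = 6 - ((1/18)*(-1) + 22) = 6 - (-1/18 + 22) = 6 - 1*395/18 = 6 - 395/18 = -287/18 ≈ -15.944)
K = 930 (K = -30*(-31) = 930)
1/((27 + 41)*E + K) = 1/((27 + 41)*(-287/18) + 930) = 1/(68*(-287/18) + 930) = 1/(-9758/9 + 930) = 1/(-1388/9) = -9/1388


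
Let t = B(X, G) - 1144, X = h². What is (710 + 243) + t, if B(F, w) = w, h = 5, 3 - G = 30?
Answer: -218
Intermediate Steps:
G = -27 (G = 3 - 1*30 = 3 - 30 = -27)
X = 25 (X = 5² = 25)
t = -1171 (t = -27 - 1144 = -1171)
(710 + 243) + t = (710 + 243) - 1171 = 953 - 1171 = -218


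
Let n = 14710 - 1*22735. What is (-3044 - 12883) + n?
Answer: -23952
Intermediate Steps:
n = -8025 (n = 14710 - 22735 = -8025)
(-3044 - 12883) + n = (-3044 - 12883) - 8025 = -15927 - 8025 = -23952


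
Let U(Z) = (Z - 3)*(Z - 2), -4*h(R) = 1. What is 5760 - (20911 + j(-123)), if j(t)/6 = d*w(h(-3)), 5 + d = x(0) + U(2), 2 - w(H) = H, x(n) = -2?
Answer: -30113/2 ≈ -15057.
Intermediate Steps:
h(R) = -¼ (h(R) = -¼*1 = -¼)
U(Z) = (-3 + Z)*(-2 + Z)
w(H) = 2 - H
d = -7 (d = -5 + (-2 + (6 + 2² - 5*2)) = -5 + (-2 + (6 + 4 - 10)) = -5 + (-2 + 0) = -5 - 2 = -7)
j(t) = -189/2 (j(t) = 6*(-7*(2 - 1*(-¼))) = 6*(-7*(2 + ¼)) = 6*(-7*9/4) = 6*(-63/4) = -189/2)
5760 - (20911 + j(-123)) = 5760 - (20911 - 189/2) = 5760 - 1*41633/2 = 5760 - 41633/2 = -30113/2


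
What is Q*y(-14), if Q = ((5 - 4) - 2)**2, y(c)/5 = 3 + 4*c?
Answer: -265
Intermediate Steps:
y(c) = 15 + 20*c (y(c) = 5*(3 + 4*c) = 15 + 20*c)
Q = 1 (Q = (1 - 2)**2 = (-1)**2 = 1)
Q*y(-14) = 1*(15 + 20*(-14)) = 1*(15 - 280) = 1*(-265) = -265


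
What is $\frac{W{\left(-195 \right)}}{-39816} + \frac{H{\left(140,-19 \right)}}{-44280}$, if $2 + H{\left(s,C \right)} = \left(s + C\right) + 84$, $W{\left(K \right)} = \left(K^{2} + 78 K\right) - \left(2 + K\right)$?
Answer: $- \frac{14262179}{24486840} \approx -0.58244$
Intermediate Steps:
$W{\left(K \right)} = -2 + K^{2} + 77 K$
$H{\left(s,C \right)} = 82 + C + s$ ($H{\left(s,C \right)} = -2 + \left(\left(s + C\right) + 84\right) = -2 + \left(\left(C + s\right) + 84\right) = -2 + \left(84 + C + s\right) = 82 + C + s$)
$\frac{W{\left(-195 \right)}}{-39816} + \frac{H{\left(140,-19 \right)}}{-44280} = \frac{-2 + \left(-195\right)^{2} + 77 \left(-195\right)}{-39816} + \frac{82 - 19 + 140}{-44280} = \left(-2 + 38025 - 15015\right) \left(- \frac{1}{39816}\right) + 203 \left(- \frac{1}{44280}\right) = 23008 \left(- \frac{1}{39816}\right) - \frac{203}{44280} = - \frac{2876}{4977} - \frac{203}{44280} = - \frac{14262179}{24486840}$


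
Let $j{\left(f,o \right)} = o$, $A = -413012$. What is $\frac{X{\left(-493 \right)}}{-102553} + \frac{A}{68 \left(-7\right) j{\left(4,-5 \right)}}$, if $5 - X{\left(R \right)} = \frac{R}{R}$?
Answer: $- \frac{10588907289}{61019035} \approx -173.53$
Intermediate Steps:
$X{\left(R \right)} = 4$ ($X{\left(R \right)} = 5 - \frac{R}{R} = 5 - 1 = 4$)
$\frac{X{\left(-493 \right)}}{-102553} + \frac{A}{68 \left(-7\right) j{\left(4,-5 \right)}} = \frac{4}{-102553} - \frac{413012}{68 \left(-7\right) \left(-5\right)} = 4 \left(- \frac{1}{102553}\right) - \frac{413012}{\left(-476\right) \left(-5\right)} = - \frac{4}{102553} - \frac{413012}{2380} = - \frac{4}{102553} - \frac{103253}{595} = - \frac{10588907289}{61019035}$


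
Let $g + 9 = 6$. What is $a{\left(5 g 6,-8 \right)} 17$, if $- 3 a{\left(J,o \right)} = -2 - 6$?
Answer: $\frac{136}{3} \approx 45.333$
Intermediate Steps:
$g = -3$ ($g = -9 + 6 = -3$)
$a{\left(J,o \right)} = \frac{8}{3}$ ($a{\left(J,o \right)} = - \frac{-2 - 6}{3} = \left(- \frac{1}{3}\right) \left(-8\right) = \frac{8}{3}$)
$a{\left(5 g 6,-8 \right)} 17 = \frac{8}{3} \cdot 17 = \frac{136}{3}$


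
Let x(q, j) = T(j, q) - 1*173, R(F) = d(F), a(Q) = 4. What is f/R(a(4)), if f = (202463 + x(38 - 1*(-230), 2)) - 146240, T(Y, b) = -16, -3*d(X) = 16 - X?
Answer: -28017/2 ≈ -14009.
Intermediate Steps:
d(X) = -16/3 + X/3 (d(X) = -(16 - X)/3 = -16/3 + X/3)
R(F) = -16/3 + F/3
x(q, j) = -189 (x(q, j) = -16 - 1*173 = -16 - 173 = -189)
f = 56034 (f = (202463 - 189) - 146240 = 202274 - 146240 = 56034)
f/R(a(4)) = 56034/(-16/3 + (⅓)*4) = 56034/(-16/3 + 4/3) = 56034/(-4) = 56034*(-¼) = -28017/2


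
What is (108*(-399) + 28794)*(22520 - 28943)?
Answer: 91836054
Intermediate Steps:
(108*(-399) + 28794)*(22520 - 28943) = (-43092 + 28794)*(-6423) = -14298*(-6423) = 91836054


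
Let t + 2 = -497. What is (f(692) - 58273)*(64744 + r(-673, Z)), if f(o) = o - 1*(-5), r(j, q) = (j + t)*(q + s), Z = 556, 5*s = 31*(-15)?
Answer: 27515109792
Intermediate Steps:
t = -499 (t = -2 - 497 = -499)
s = -93 (s = (31*(-15))/5 = (⅕)*(-465) = -93)
r(j, q) = (-499 + j)*(-93 + q) (r(j, q) = (j - 499)*(q - 93) = (-499 + j)*(-93 + q))
f(o) = 5 + o (f(o) = o + 5 = 5 + o)
(f(692) - 58273)*(64744 + r(-673, Z)) = ((5 + 692) - 58273)*(64744 + (46407 - 499*556 - 93*(-673) - 673*556)) = (697 - 58273)*(64744 + (46407 - 277444 + 62589 - 374188)) = -57576*(64744 - 542636) = -57576*(-477892) = 27515109792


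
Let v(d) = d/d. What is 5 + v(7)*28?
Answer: 33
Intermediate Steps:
v(d) = 1
5 + v(7)*28 = 5 + 1*28 = 5 + 28 = 33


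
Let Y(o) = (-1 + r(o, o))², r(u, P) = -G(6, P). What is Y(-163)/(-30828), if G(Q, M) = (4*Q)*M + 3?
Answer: -3818116/7707 ≈ -495.41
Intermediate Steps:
G(Q, M) = 3 + 4*M*Q (G(Q, M) = 4*M*Q + 3 = 3 + 4*M*Q)
r(u, P) = -3 - 24*P (r(u, P) = -(3 + 4*P*6) = -(3 + 24*P) = -3 - 24*P)
Y(o) = (-4 - 24*o)² (Y(o) = (-1 + (-3 - 24*o))² = (-4 - 24*o)²)
Y(-163)/(-30828) = (16*(1 + 6*(-163))²)/(-30828) = (16*(1 - 978)²)*(-1/30828) = (16*(-977)²)*(-1/30828) = (16*954529)*(-1/30828) = 15272464*(-1/30828) = -3818116/7707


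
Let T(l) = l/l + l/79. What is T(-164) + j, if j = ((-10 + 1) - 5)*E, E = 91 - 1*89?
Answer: -2297/79 ≈ -29.076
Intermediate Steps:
T(l) = 1 + l/79 (T(l) = 1 + l*(1/79) = 1 + l/79)
E = 2 (E = 91 - 89 = 2)
j = -28 (j = ((-10 + 1) - 5)*2 = (-9 - 5)*2 = -14*2 = -28)
T(-164) + j = (1 + (1/79)*(-164)) - 28 = (1 - 164/79) - 28 = -85/79 - 28 = -2297/79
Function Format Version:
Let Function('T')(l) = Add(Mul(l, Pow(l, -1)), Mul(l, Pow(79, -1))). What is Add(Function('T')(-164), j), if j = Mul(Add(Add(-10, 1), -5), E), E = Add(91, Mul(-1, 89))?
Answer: Rational(-2297, 79) ≈ -29.076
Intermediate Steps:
Function('T')(l) = Add(1, Mul(Rational(1, 79), l)) (Function('T')(l) = Add(1, Mul(l, Rational(1, 79))) = Add(1, Mul(Rational(1, 79), l)))
E = 2 (E = Add(91, -89) = 2)
j = -28 (j = Mul(Add(Add(-10, 1), -5), 2) = Mul(Add(-9, -5), 2) = Mul(-14, 2) = -28)
Add(Function('T')(-164), j) = Add(Add(1, Mul(Rational(1, 79), -164)), -28) = Add(Add(1, Rational(-164, 79)), -28) = Add(Rational(-85, 79), -28) = Rational(-2297, 79)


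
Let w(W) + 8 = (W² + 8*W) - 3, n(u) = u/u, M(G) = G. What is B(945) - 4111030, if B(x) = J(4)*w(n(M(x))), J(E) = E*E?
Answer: -4111062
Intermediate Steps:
J(E) = E²
n(u) = 1
w(W) = -11 + W² + 8*W (w(W) = -8 + ((W² + 8*W) - 3) = -8 + (-3 + W² + 8*W) = -11 + W² + 8*W)
B(x) = -32 (B(x) = 4²*(-11 + 1² + 8*1) = 16*(-11 + 1 + 8) = 16*(-2) = -32)
B(945) - 4111030 = -32 - 4111030 = -4111062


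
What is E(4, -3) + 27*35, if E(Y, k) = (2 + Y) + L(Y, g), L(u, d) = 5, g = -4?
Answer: 956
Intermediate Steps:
E(Y, k) = 7 + Y (E(Y, k) = (2 + Y) + 5 = 7 + Y)
E(4, -3) + 27*35 = (7 + 4) + 27*35 = 11 + 945 = 956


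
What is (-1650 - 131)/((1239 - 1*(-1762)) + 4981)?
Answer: -137/614 ≈ -0.22313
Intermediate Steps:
(-1650 - 131)/((1239 - 1*(-1762)) + 4981) = -1781/((1239 + 1762) + 4981) = -1781/(3001 + 4981) = -1781/7982 = -1781*1/7982 = -137/614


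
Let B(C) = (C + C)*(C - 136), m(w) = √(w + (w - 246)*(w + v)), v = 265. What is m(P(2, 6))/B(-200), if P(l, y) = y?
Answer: I*√7226/44800 ≈ 0.0018975*I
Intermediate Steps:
m(w) = √(w + (-246 + w)*(265 + w)) (m(w) = √(w + (w - 246)*(w + 265)) = √(w + (-246 + w)*(265 + w)))
B(C) = 2*C*(-136 + C) (B(C) = (2*C)*(-136 + C) = 2*C*(-136 + C))
m(P(2, 6))/B(-200) = √(-65190 + 6² + 20*6)/((2*(-200)*(-136 - 200))) = √(-65190 + 36 + 120)/((2*(-200)*(-336))) = √(-65034)/134400 = (3*I*√7226)*(1/134400) = I*√7226/44800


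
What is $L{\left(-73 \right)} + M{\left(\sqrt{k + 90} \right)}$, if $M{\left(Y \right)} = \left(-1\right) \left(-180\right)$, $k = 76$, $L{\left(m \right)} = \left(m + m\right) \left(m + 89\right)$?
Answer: $-2156$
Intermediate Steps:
$L{\left(m \right)} = 2 m \left(89 + m\right)$
$M{\left(Y \right)} = 180$
$L{\left(-73 \right)} + M{\left(\sqrt{k + 90} \right)} = 2 \left(-73\right) \left(89 - 73\right) + 180 = 2 \left(-73\right) 16 + 180 = -2336 + 180 = -2156$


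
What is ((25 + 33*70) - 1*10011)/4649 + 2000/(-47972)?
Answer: -94382768/55755457 ≈ -1.6928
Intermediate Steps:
((25 + 33*70) - 1*10011)/4649 + 2000/(-47972) = ((25 + 2310) - 10011)*(1/4649) + 2000*(-1/47972) = (2335 - 10011)*(1/4649) - 500/11993 = -7676*1/4649 - 500/11993 = -7676/4649 - 500/11993 = -94382768/55755457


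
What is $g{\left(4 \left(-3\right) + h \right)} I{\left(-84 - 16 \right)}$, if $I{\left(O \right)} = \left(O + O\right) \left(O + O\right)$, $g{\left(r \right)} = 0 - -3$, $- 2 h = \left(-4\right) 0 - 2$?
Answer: $120000$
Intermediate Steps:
$h = 1$ ($h = - \frac{\left(-4\right) 0 - 2}{2} = - \frac{0 - 2}{2} = \left(- \frac{1}{2}\right) \left(-2\right) = 1$)
$g{\left(r \right)} = 3$ ($g{\left(r \right)} = 0 + 3 = 3$)
$I{\left(O \right)} = 4 O^{2}$ ($I{\left(O \right)} = 2 O 2 O = 4 O^{2}$)
$g{\left(4 \left(-3\right) + h \right)} I{\left(-84 - 16 \right)} = 3 \cdot 4 \left(-84 - 16\right)^{2} = 3 \cdot 4 \left(-100\right)^{2} = 3 \cdot 4 \cdot 10000 = 3 \cdot 40000 = 120000$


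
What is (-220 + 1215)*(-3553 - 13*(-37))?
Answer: -3056640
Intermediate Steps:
(-220 + 1215)*(-3553 - 13*(-37)) = 995*(-3553 + 481) = 995*(-3072) = -3056640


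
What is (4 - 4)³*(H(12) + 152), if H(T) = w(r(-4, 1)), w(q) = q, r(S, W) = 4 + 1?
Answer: 0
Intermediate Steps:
r(S, W) = 5
H(T) = 5
(4 - 4)³*(H(12) + 152) = (4 - 4)³*(5 + 152) = 0³*157 = 0*157 = 0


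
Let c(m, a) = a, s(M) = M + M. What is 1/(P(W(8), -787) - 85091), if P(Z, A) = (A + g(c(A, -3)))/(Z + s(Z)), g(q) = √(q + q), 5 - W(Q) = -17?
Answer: -370708338/31548363604855 - 66*I*√6/31548363604855 ≈ -1.175e-5 - 5.1244e-12*I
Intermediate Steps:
s(M) = 2*M
W(Q) = 22 (W(Q) = 5 - 1*(-17) = 5 + 17 = 22)
g(q) = √2*√q (g(q) = √(2*q) = √2*√q)
P(Z, A) = (A + I*√6)/(3*Z) (P(Z, A) = (A + √2*√(-3))/(Z + 2*Z) = (A + √2*(I*√3))/((3*Z)) = (A + I*√6)*(1/(3*Z)) = (A + I*√6)/(3*Z))
1/(P(W(8), -787) - 85091) = 1/((⅓)*(-787 + I*√6)/22 - 85091) = 1/((⅓)*(1/22)*(-787 + I*√6) - 85091) = 1/((-787/66 + I*√6/66) - 85091) = 1/(-5616793/66 + I*√6/66)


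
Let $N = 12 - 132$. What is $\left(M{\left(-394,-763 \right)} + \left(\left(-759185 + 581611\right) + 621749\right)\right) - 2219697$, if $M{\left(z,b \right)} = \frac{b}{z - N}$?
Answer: $- \frac{486492265}{274} \approx -1.7755 \cdot 10^{6}$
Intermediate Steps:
$N = -120$ ($N = 12 - 132 = -120$)
$M{\left(z,b \right)} = \frac{b}{120 + z}$ ($M{\left(z,b \right)} = \frac{b}{z - -120} = \frac{b}{z + 120} = \frac{b}{120 + z}$)
$\left(M{\left(-394,-763 \right)} + \left(\left(-759185 + 581611\right) + 621749\right)\right) - 2219697 = \left(- \frac{763}{120 - 394} + \left(\left(-759185 + 581611\right) + 621749\right)\right) - 2219697 = \left(- \frac{763}{-274} + \left(-177574 + 621749\right)\right) - 2219697 = \left(\left(-763\right) \left(- \frac{1}{274}\right) + 444175\right) - 2219697 = \left(\frac{763}{274} + 444175\right) - 2219697 = \frac{121704713}{274} - 2219697 = - \frac{486492265}{274}$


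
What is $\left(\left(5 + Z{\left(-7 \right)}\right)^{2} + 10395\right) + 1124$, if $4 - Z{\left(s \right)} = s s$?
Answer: $13119$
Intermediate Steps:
$Z{\left(s \right)} = 4 - s^{2}$ ($Z{\left(s \right)} = 4 - s s = 4 - s^{2}$)
$\left(\left(5 + Z{\left(-7 \right)}\right)^{2} + 10395\right) + 1124 = \left(\left(5 + \left(4 - \left(-7\right)^{2}\right)\right)^{2} + 10395\right) + 1124 = \left(\left(5 + \left(4 - 49\right)\right)^{2} + 10395\right) + 1124 = \left(\left(5 - 45\right)^{2} + 10395\right) + 1124 = \left(\left(-40\right)^{2} + 10395\right) + 1124 = \left(1600 + 10395\right) + 1124 = 11995 + 1124 = 13119$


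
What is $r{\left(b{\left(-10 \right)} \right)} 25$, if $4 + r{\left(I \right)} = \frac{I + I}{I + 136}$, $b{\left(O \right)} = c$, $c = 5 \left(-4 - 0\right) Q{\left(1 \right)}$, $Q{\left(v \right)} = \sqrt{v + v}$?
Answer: $- \frac{56550}{553} - \frac{4250 \sqrt{2}}{553} \approx -113.13$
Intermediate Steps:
$Q{\left(v \right)} = \sqrt{2} \sqrt{v}$ ($Q{\left(v \right)} = \sqrt{2 v} = \sqrt{2} \sqrt{v}$)
$c = - 20 \sqrt{2}$ ($c = 5 \left(-4 - 0\right) \sqrt{2} \sqrt{1} = 5 \left(-4 + 0\right) \sqrt{2} \cdot 1 = 5 \left(-4\right) \sqrt{2} = - 20 \sqrt{2} \approx -28.284$)
$b{\left(O \right)} = - 20 \sqrt{2}$
$r{\left(I \right)} = -4 + \frac{2 I}{136 + I}$ ($r{\left(I \right)} = -4 + \frac{I + I}{I + 136} = -4 + \frac{2 I}{136 + I}$)
$r{\left(b{\left(-10 \right)} \right)} 25 = \frac{2 \left(-272 - - 20 \sqrt{2}\right)}{136 - 20 \sqrt{2}} \cdot 25 = \frac{2 \left(-272 + 20 \sqrt{2}\right)}{136 - 20 \sqrt{2}} \cdot 25 = \frac{50 \left(-272 + 20 \sqrt{2}\right)}{136 - 20 \sqrt{2}}$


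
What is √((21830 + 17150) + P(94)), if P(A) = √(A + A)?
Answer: √(38980 + 2*√47) ≈ 197.47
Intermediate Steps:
P(A) = √2*√A (P(A) = √(2*A) = √2*√A)
√((21830 + 17150) + P(94)) = √((21830 + 17150) + √2*√94) = √(38980 + 2*√47)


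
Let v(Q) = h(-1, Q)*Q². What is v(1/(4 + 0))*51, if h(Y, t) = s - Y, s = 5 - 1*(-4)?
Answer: 255/8 ≈ 31.875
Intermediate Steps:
s = 9 (s = 5 + 4 = 9)
h(Y, t) = 9 - Y
v(Q) = 10*Q² (v(Q) = (9 - 1*(-1))*Q² = (9 + 1)*Q² = 10*Q²)
v(1/(4 + 0))*51 = (10*(1/(4 + 0))²)*51 = (10*(1/4)²)*51 = (10*(¼)²)*51 = (10*(1/16))*51 = (5/8)*51 = 255/8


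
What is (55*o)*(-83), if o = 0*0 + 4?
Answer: -18260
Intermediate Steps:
o = 4 (o = 0 + 4 = 4)
(55*o)*(-83) = (55*4)*(-83) = 220*(-83) = -18260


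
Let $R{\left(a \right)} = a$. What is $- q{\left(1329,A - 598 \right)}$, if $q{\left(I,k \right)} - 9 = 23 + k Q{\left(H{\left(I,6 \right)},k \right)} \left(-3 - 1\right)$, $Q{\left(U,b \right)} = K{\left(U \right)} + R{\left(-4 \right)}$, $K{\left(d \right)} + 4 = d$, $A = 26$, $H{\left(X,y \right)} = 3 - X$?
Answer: $3052160$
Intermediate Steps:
$K{\left(d \right)} = -4 + d$
$Q{\left(U,b \right)} = -8 + U$ ($Q{\left(U,b \right)} = \left(-4 + U\right) - 4 = -8 + U$)
$q{\left(I,k \right)} = 32 + k \left(20 + 4 I\right)$ ($q{\left(I,k \right)} = 9 + \left(23 + k \left(-8 - \left(-3 + I\right)\right) \left(-3 - 1\right)\right) = 9 + \left(23 + k \left(-5 - I\right) \left(-4\right)\right) = 9 + \left(23 + k \left(20 + 4 I\right)\right) = 32 + k \left(20 + 4 I\right)$)
$- q{\left(1329,A - 598 \right)} = - (32 + 4 \left(26 - 598\right) \left(5 + 1329\right)) = - (32 + 4 \left(-572\right) 1334) = - (32 - 3052192) = \left(-1\right) \left(-3052160\right) = 3052160$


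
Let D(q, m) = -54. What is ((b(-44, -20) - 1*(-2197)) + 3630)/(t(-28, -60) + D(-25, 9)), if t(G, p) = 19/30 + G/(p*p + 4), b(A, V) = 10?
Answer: -157774110/1442711 ≈ -109.36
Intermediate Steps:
t(G, p) = 19/30 + G/(4 + p²) (t(G, p) = 19*(1/30) + G/(p² + 4) = 19/30 + G/(4 + p²))
((b(-44, -20) - 1*(-2197)) + 3630)/(t(-28, -60) + D(-25, 9)) = ((10 - 1*(-2197)) + 3630)/((76 + 19*(-60)² + 30*(-28))/(30*(4 + (-60)²)) - 54) = ((10 + 2197) + 3630)/((76 + 19*3600 - 840)/(30*(4 + 3600)) - 54) = (2207 + 3630)/((1/30)*(76 + 68400 - 840)/3604 - 54) = 5837/((1/30)*(1/3604)*67636 - 54) = 5837/(16909/27030 - 54) = 5837/(-1442711/27030) = 5837*(-27030/1442711) = -157774110/1442711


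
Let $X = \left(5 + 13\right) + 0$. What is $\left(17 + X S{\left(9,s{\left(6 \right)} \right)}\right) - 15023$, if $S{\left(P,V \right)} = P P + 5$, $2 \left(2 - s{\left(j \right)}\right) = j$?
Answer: $-13458$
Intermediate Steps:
$s{\left(j \right)} = 2 - \frac{j}{2}$
$S{\left(P,V \right)} = 5 + P^{2}$ ($S{\left(P,V \right)} = P^{2} + 5 = 5 + P^{2}$)
$X = 18$ ($X = 18 + 0 = 18$)
$\left(17 + X S{\left(9,s{\left(6 \right)} \right)}\right) - 15023 = \left(17 + 18 \left(5 + 9^{2}\right)\right) - 15023 = \left(17 + 18 \left(5 + 81\right)\right) - 15023 = \left(17 + 18 \cdot 86\right) - 15023 = \left(17 + 1548\right) - 15023 = 1565 - 15023 = -13458$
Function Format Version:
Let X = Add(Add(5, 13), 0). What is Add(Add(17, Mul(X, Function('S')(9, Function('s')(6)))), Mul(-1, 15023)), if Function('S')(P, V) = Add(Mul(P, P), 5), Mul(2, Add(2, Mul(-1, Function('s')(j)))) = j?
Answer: -13458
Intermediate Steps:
Function('s')(j) = Add(2, Mul(Rational(-1, 2), j))
Function('S')(P, V) = Add(5, Pow(P, 2)) (Function('S')(P, V) = Add(Pow(P, 2), 5) = Add(5, Pow(P, 2)))
X = 18 (X = Add(18, 0) = 18)
Add(Add(17, Mul(X, Function('S')(9, Function('s')(6)))), Mul(-1, 15023)) = Add(Add(17, Mul(18, Add(5, Pow(9, 2)))), Mul(-1, 15023)) = Add(Add(17, Mul(18, Add(5, 81))), -15023) = Add(Add(17, Mul(18, 86)), -15023) = Add(Add(17, 1548), -15023) = Add(1565, -15023) = -13458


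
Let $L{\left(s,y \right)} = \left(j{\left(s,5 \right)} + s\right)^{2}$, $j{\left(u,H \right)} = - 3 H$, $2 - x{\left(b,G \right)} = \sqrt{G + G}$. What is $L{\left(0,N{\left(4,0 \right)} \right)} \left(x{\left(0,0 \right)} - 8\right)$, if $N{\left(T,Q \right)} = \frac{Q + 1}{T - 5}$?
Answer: $-1350$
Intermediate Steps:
$x{\left(b,G \right)} = 2 - \sqrt{2} \sqrt{G}$ ($x{\left(b,G \right)} = 2 - \sqrt{G + G} = 2 - \sqrt{2 G} = 2 - \sqrt{2} \sqrt{G}$)
$N{\left(T,Q \right)} = \frac{1 + Q}{-5 + T}$
$L{\left(s,y \right)} = \left(-15 + s\right)^{2}$ ($L{\left(s,y \right)} = \left(\left(-3\right) 5 + s\right)^{2} = \left(-15 + s\right)^{2}$)
$L{\left(0,N{\left(4,0 \right)} \right)} \left(x{\left(0,0 \right)} - 8\right) = \left(-15 + 0\right)^{2} \left(\left(2 - \sqrt{2} \sqrt{0}\right) - 8\right) = \left(-15\right)^{2} \left(\left(2 - \sqrt{2} \cdot 0\right) - 8\right) = 225 \left(\left(2 + 0\right) - 8\right) = 225 \left(2 - 8\right) = 225 \left(-6\right) = -1350$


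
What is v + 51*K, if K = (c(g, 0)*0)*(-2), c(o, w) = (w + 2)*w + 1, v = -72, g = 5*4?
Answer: -72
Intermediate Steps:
g = 20
c(o, w) = 1 + w*(2 + w) (c(o, w) = (2 + w)*w + 1 = w*(2 + w) + 1 = 1 + w*(2 + w))
K = 0 (K = ((1 + 0**2 + 2*0)*0)*(-2) = ((1 + 0 + 0)*0)*(-2) = (1*0)*(-2) = 0*(-2) = 0)
v + 51*K = -72 + 51*0 = -72 + 0 = -72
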